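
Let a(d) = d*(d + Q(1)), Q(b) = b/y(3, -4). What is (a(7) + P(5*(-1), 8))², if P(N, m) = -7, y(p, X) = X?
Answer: 25921/16 ≈ 1620.1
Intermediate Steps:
Q(b) = -b/4 (Q(b) = b/(-4) = b*(-¼) = -b/4)
a(d) = d*(-¼ + d) (a(d) = d*(d - ¼*1) = d*(d - ¼) = d*(-¼ + d))
(a(7) + P(5*(-1), 8))² = (7*(-¼ + 7) - 7)² = (7*(27/4) - 7)² = (189/4 - 7)² = (161/4)² = 25921/16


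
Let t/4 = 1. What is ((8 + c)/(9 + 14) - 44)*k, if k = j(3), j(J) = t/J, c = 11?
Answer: -1324/23 ≈ -57.565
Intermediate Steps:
t = 4 (t = 4*1 = 4)
j(J) = 4/J
k = 4/3 ≈ 1.3333
((8 + c)/(9 + 14) - 44)*k = ((8 + 11)/(9 + 14) - 44)*(4/3) = (19/23 - 44)*(4/3) = -993/23*4/3 = -1324/23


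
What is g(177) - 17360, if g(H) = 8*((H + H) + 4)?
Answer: -14496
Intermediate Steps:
g(H) = 32 + 16*H (g(H) = 8*(2*H + 4) = 8*(4 + 2*H) = 32 + 16*H)
g(177) - 17360 = (32 + 16*177) - 17360 = (32 + 2832) - 17360 = 2864 - 17360 = -14496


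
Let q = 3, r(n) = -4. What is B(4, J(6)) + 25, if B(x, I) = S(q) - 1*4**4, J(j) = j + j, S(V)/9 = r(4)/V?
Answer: -243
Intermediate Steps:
S(V) = -36/V (S(V) = 9*(-4/V) = -36/V)
J(j) = 2*j
B(x, I) = -268 (B(x, I) = -36/3 - 1*4**4 = -36*1/3 - 1*256 = -12 - 256 = -268)
B(4, J(6)) + 25 = -268 + 25 = -243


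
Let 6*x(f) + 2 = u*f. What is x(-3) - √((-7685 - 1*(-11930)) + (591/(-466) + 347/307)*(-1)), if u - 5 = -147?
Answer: 212/3 - 5*√3475364679454/143062 ≈ 5.5119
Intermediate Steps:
u = -142 (u = 5 - 147 = -142)
x(f) = -⅓ - 71*f/3 (x(f) = -⅓ + (-142*f)/6 = -⅓ - 71*f/3)
x(-3) - √((-7685 - 1*(-11930)) + (591/(-466) + 347/307)*(-1)) = (-⅓ - 71/3*(-3)) - √((-7685 - 1*(-11930)) + (591/(-466) + 347/307)*(-1)) = (-⅓ + 71) - √((-7685 + 11930) + (591*(-1/466) + 347*(1/307))*(-1)) = 212/3 - √(4245 + (-591/466 + 347/307)*(-1)) = 212/3 - √(4245 - 19735/143062*(-1)) = 212/3 - √(4245 + 19735/143062) = 212/3 - √(607317925/143062) = 212/3 - 5*√3475364679454/143062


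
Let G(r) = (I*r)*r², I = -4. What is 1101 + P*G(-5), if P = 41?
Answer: 21601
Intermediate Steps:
G(r) = -4*r³ (G(r) = (-4*r)*r² = -4*r³)
1101 + P*G(-5) = 1101 + 41*(-4*(-5)³) = 1101 + 41*(-4*(-125)) = 1101 + 41*500 = 1101 + 20500 = 21601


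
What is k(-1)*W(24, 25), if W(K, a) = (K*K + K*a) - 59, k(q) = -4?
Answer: -4468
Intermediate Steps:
W(K, a) = -59 + K² + K*a (W(K, a) = (K² + K*a) - 59 = -59 + K² + K*a)
k(-1)*W(24, 25) = -4*(-59 + 24² + 24*25) = -4*(-59 + 576 + 600) = -4*1117 = -4468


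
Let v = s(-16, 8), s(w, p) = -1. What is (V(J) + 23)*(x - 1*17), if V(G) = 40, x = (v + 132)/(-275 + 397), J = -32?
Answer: -122409/122 ≈ -1003.4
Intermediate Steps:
v = -1
x = 131/122 (x = (-1 + 132)/(-275 + 397) = 131/122 ≈ 1.0738)
(V(J) + 23)*(x - 1*17) = (40 + 23)*(131/122 - 1*17) = 63*(131/122 - 17) = 63*(-1943/122) = -122409/122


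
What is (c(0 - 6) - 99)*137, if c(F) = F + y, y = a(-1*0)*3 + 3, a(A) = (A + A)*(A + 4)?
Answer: -13974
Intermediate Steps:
a(A) = 2*A*(4 + A) (a(A) = (2*A)*(4 + A) = 2*A*(4 + A))
y = 3 (y = (2*(-1*0)*(4 - 1*0))*3 + 3 = (2*0*(4 + 0))*3 + 3 = (2*0*4)*3 + 3 = 0*3 + 3 = 0 + 3 = 3)
c(F) = 3 + F (c(F) = F + 3 = 3 + F)
(c(0 - 6) - 99)*137 = ((3 + (0 - 6)) - 99)*137 = ((3 - 6) - 99)*137 = (-3 - 99)*137 = -102*137 = -13974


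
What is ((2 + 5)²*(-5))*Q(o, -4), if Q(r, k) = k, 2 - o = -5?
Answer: 980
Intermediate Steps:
o = 7 (o = 2 - 1*(-5) = 2 + 5 = 7)
((2 + 5)²*(-5))*Q(o, -4) = ((2 + 5)²*(-5))*(-4) = (7²*(-5))*(-4) = (49*(-5))*(-4) = -245*(-4) = 980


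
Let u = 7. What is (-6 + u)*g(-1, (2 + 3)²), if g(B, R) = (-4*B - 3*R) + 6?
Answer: -65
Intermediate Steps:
g(B, R) = 6 - 4*B - 3*R
(-6 + u)*g(-1, (2 + 3)²) = (-6 + 7)*(6 - 4*(-1) - 3*(2 + 3)²) = 1*(6 + 4 - 3*5²) = 1*(6 + 4 - 3*25) = 1*(6 + 4 - 75) = 1*(-65) = -65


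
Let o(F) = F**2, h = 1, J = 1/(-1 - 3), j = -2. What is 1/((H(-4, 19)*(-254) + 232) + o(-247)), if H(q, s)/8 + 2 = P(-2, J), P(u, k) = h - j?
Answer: 1/59209 ≈ 1.6889e-5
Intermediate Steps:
J = -1/4 (J = 1/(-4) = -1/4 ≈ -0.25000)
P(u, k) = 3 (P(u, k) = 1 - 1*(-2) = 1 + 2 = 3)
H(q, s) = 8 (H(q, s) = -16 + 8*3 = -16 + 24 = 8)
1/((H(-4, 19)*(-254) + 232) + o(-247)) = 1/((8*(-254) + 232) + (-247)**2) = 1/((-2032 + 232) + 61009) = 1/(-1800 + 61009) = 1/59209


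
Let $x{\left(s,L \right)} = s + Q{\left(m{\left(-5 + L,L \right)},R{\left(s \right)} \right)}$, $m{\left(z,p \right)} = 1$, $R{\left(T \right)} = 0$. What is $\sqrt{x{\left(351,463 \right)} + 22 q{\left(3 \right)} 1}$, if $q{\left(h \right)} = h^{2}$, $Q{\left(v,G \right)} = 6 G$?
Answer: $3 \sqrt{61} \approx 23.431$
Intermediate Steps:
$x{\left(s,L \right)} = s$ ($x{\left(s,L \right)} = s + 6 \cdot 0 = s + 0 = s$)
$\sqrt{x{\left(351,463 \right)} + 22 q{\left(3 \right)} 1} = \sqrt{351 + 22 \cdot 3^{2} \cdot 1} = \sqrt{351 + 22 \cdot 9 \cdot 1} = \sqrt{351 + 198 \cdot 1} = \sqrt{351 + 198} = \sqrt{549} = 3 \sqrt{61}$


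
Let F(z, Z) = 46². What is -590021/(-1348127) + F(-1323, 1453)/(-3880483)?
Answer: 2286713823411/5231383905341 ≈ 0.43711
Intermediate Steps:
F(z, Z) = 2116
-590021/(-1348127) + F(-1323, 1453)/(-3880483) = -590021/(-1348127) + 2116/(-3880483) = -590021*(-1/1348127) + 2116*(-1/3880483) = 590021/1348127 - 2116/3880483 = 2286713823411/5231383905341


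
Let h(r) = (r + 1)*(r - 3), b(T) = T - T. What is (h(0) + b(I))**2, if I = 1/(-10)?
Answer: 9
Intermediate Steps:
I = -1/10 ≈ -0.10000
b(T) = 0
h(r) = (1 + r)*(-3 + r)
(h(0) + b(I))**2 = ((-3 + 0**2 - 2*0) + 0)**2 = ((-3 + 0 + 0) + 0)**2 = (-3 + 0)**2 = (-3)**2 = 9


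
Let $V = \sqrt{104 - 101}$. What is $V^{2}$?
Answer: $3$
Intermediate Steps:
$V = \sqrt{3} \approx 1.732$
$V^{2} = \left(\sqrt{3}\right)^{2} = 3$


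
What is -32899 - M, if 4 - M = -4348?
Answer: -37251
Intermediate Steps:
M = 4352 (M = 4 - 1*(-4348) = 4 + 4348 = 4352)
-32899 - M = -32899 - 1*4352 = -32899 - 4352 = -37251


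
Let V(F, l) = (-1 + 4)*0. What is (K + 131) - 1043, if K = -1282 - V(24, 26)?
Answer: -2194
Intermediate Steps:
V(F, l) = 0 (V(F, l) = 3*0 = 0)
K = -1282 (K = -1282 - 1*0 = -1282 + 0 = -1282)
(K + 131) - 1043 = (-1282 + 131) - 1043 = -1151 - 1043 = -2194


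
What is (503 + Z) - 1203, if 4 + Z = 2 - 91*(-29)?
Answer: 1937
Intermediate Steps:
Z = 2637 (Z = -4 + (2 - 91*(-29)) = -4 + (2 + 2639) = -4 + 2641 = 2637)
(503 + Z) - 1203 = (503 + 2637) - 1203 = 3140 - 1203 = 1937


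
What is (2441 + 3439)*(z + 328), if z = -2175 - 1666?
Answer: -20656440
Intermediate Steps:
z = -3841
(2441 + 3439)*(z + 328) = (2441 + 3439)*(-3841 + 328) = 5880*(-3513) = -20656440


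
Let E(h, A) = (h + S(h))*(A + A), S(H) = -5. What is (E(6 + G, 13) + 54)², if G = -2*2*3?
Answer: 53824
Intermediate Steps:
G = -12 (G = -4*3 = -12)
E(h, A) = 2*A*(-5 + h) (E(h, A) = (h - 5)*(A + A) = (-5 + h)*(2*A) = 2*A*(-5 + h))
(E(6 + G, 13) + 54)² = (2*13*(-5 + (6 - 12)) + 54)² = (2*13*(-5 - 6) + 54)² = (2*13*(-11) + 54)² = (-286 + 54)² = (-232)² = 53824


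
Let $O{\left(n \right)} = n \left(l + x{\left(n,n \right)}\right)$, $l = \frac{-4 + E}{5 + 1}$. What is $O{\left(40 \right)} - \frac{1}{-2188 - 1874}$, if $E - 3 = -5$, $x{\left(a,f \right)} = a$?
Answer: $\frac{6336721}{4062} \approx 1560.0$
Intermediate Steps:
$E = -2$ ($E = 3 - 5 = -2$)
$l = -1$ ($l = \frac{-4 - 2}{5 + 1} = - \frac{6}{6} = \left(-6\right) \frac{1}{6} = -1$)
$O{\left(n \right)} = n \left(-1 + n\right)$
$O{\left(40 \right)} - \frac{1}{-2188 - 1874} = 40 \left(-1 + 40\right) - \frac{1}{-2188 - 1874} = 40 \cdot 39 - \frac{1}{-2188 - 1874} = 1560 - \frac{1}{-4062} = 1560 - - \frac{1}{4062} = 1560 + \frac{1}{4062} = \frac{6336721}{4062}$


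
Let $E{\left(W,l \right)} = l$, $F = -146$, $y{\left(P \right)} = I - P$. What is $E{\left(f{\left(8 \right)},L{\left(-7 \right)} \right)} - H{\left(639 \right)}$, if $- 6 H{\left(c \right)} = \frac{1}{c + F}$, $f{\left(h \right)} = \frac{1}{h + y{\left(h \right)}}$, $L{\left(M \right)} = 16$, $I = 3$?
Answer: $\frac{47329}{2958} \approx 16.0$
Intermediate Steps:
$y{\left(P \right)} = 3 - P$
$f{\left(h \right)} = \frac{1}{3}$ ($f{\left(h \right)} = \frac{1}{h - \left(-3 + h\right)} = \frac{1}{3}$)
$H{\left(c \right)} = - \frac{1}{6 \left(-146 + c\right)}$ ($H{\left(c \right)} = - \frac{1}{6 \left(c - 146\right)} = - \frac{1}{6 \left(-146 + c\right)}$)
$E{\left(f{\left(8 \right)},L{\left(-7 \right)} \right)} - H{\left(639 \right)} = 16 - - \frac{1}{-876 + 6 \cdot 639} = 16 - - \frac{1}{-876 + 3834} = 16 - - \frac{1}{2958} = 16 + \frac{1}{2958} = \frac{47329}{2958}$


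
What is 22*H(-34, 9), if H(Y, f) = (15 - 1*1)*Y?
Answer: -10472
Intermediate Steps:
H(Y, f) = 14*Y (H(Y, f) = (15 - 1)*Y = 14*Y)
22*H(-34, 9) = 22*(14*(-34)) = 22*(-476) = -10472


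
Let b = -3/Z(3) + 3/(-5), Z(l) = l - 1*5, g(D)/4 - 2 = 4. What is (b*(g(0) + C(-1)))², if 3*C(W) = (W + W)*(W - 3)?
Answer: 576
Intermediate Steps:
C(W) = 2*W*(-3 + W)/3 (C(W) = ((W + W)*(W - 3))/3 = ((2*W)*(-3 + W))/3 = (2*W*(-3 + W))/3 = 2*W*(-3 + W)/3)
g(D) = 24 (g(D) = 8 + 4*4 = 8 + 16 = 24)
Z(l) = -5 + l (Z(l) = l - 5 = -5 + l)
b = 9/10 (b = -3/(-5 + 3) + 3/(-5) = -3/(-2) + 3*(-⅕) = -3*(-½) - ⅗ = 3/2 - ⅗ = 9/10 ≈ 0.90000)
(b*(g(0) + C(-1)))² = (9*(24 + (⅔)*(-1)*(-3 - 1))/10)² = (9*(24 + (⅔)*(-1)*(-4))/10)² = (9*(24 + 8/3)/10)² = ((9/10)*(80/3))² = 24² = 576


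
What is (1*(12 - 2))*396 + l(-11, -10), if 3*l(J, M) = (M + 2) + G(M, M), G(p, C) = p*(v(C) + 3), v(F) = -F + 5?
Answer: 11692/3 ≈ 3897.3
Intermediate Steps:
v(F) = 5 - F
G(p, C) = p*(8 - C) (G(p, C) = p*((5 - C) + 3) = p*(8 - C))
l(J, M) = ⅔ + M/3 + M*(8 - M)/3 (l(J, M) = ((M + 2) + M*(8 - M))/3 = ((2 + M) + M*(8 - M))/3 = (2 + M + M*(8 - M))/3 = ⅔ + M/3 + M*(8 - M)/3)
(1*(12 - 2))*396 + l(-11, -10) = (1*(12 - 2))*396 + (⅔ + (⅓)*(-10) - ⅓*(-10)*(-8 - 10)) = (1*10)*396 + (⅔ - 10/3 - ⅓*(-10)*(-18)) = 10*396 + (⅔ - 10/3 - 60) = 3960 - 188/3 = 11692/3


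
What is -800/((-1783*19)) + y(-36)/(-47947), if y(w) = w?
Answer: 39577172/1624300519 ≈ 0.024366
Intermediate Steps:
-800/((-1783*19)) + y(-36)/(-47947) = -800/((-1783*19)) - 36/(-47947) = -800/(-33877) - 36*(-1/47947) = -800*(-1/33877) + 36/47947 = 800/33877 + 36/47947 = 39577172/1624300519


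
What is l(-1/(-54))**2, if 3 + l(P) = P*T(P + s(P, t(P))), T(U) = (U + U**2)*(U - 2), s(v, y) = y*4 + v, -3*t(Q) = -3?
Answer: 1408169075569/282429536481 ≈ 4.9859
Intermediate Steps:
t(Q) = 1 (t(Q) = -1/3*(-3) = 1)
s(v, y) = v + 4*y (s(v, y) = 4*y + v = v + 4*y)
T(U) = (-2 + U)*(U + U**2) (T(U) = (U + U**2)*(-2 + U) = (-2 + U)*(U + U**2))
l(P) = -3 + P*(4 + 2*P)*(-6 + (4 + 2*P)**2 - 2*P) (l(P) = -3 + P*((P + (P + 4*1))*(-2 + (P + (P + 4*1))**2 - (P + (P + 4*1)))) = -3 + P*((P + (P + 4))*(-2 + (P + (P + 4))**2 - (P + (P + 4)))) = -3 + P*((P + (4 + P))*(-2 + (P + (4 + P))**2 - (P + (4 + P)))) = -3 + P*((4 + 2*P)*(-2 + (4 + 2*P)**2 - (4 + 2*P))) = -3 + P*((4 + 2*P)*(-2 + (4 + 2*P)**2 + (-4 - 2*P))) = -3 + P*((4 + 2*P)*(-6 + (4 + 2*P)**2 - 2*P)) = -3 + P*(4 + 2*P)*(-6 + (4 + 2*P)**2 - 2*P))
l(-1/(-54))**2 = (-3 - 4*(-1/(-54))*(2 - 1/(-54))*(3 - 1/(-54) - 2*(2 - 1/(-54))**2))**2 = (-3 - 4*(-1*(-1/54))*(2 - 1*(-1/54))*(3 - 1*(-1/54) - 2*(2 - 1*(-1/54))**2))**2 = (-3 - 4*1/54*(2 + 1/54)*(3 + 1/54 - 2*(2 + 1/54)**2))**2 = (-3 - 4*1/54*109/54*(3 + 1/54 - 2*(109/54)**2))**2 = (-3 - 4*1/54*109/54*(3 + 1/54 - 2*11881/2916))**2 = (-3 - 4*1/54*109/54*(3 + 1/54 - 11881/1458))**2 = (-3 - 4*1/54*109/54*(-3740/729))**2 = (-3 + 407660/531441)**2 = (-1186663/531441)**2 = 1408169075569/282429536481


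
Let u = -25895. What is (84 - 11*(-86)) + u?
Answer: -24865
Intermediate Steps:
(84 - 11*(-86)) + u = (84 - 11*(-86)) - 25895 = (84 + 946) - 25895 = 1030 - 25895 = -24865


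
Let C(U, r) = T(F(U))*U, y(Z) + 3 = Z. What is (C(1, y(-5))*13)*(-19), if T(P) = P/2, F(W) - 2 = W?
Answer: -741/2 ≈ -370.50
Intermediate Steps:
y(Z) = -3 + Z
F(W) = 2 + W
T(P) = P/2 (T(P) = P*(½) = P/2)
C(U, r) = U*(1 + U/2) (C(U, r) = ((2 + U)/2)*U = (1 + U/2)*U = U*(1 + U/2))
(C(1, y(-5))*13)*(-19) = (((½)*1*(2 + 1))*13)*(-19) = (((½)*1*3)*13)*(-19) = ((3/2)*13)*(-19) = (39/2)*(-19) = -741/2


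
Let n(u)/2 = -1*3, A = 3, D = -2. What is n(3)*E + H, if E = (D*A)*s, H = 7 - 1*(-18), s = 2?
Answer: 97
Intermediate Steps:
H = 25 (H = 7 + 18 = 25)
n(u) = -6 (n(u) = 2*(-1*3) = 2*(-3) = -6)
E = -12 (E = -2*3*2 = -6*2 = -12)
n(3)*E + H = -6*(-12) + 25 = 72 + 25 = 97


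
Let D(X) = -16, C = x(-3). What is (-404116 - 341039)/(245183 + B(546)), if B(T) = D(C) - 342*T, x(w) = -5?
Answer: -5139/403 ≈ -12.752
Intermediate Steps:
C = -5
B(T) = -16 - 342*T
(-404116 - 341039)/(245183 + B(546)) = (-404116 - 341039)/(245183 + (-16 - 342*546)) = -745155/(245183 + (-16 - 186732)) = -745155/(245183 - 186748) = -745155/58435 = -745155*1/58435 = -5139/403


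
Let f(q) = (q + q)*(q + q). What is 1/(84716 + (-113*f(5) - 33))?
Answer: 1/73383 ≈ 1.3627e-5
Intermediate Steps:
f(q) = 4*q² (f(q) = (2*q)*(2*q) = 4*q²)
1/(84716 + (-113*f(5) - 33)) = 1/(84716 + (-452*5² - 33)) = 1/(84716 + (-452*25 - 33)) = 1/(84716 + (-113*100 - 33)) = 1/(84716 + (-11300 - 33)) = 1/(84716 - 11333) = 1/73383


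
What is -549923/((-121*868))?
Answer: 49993/9548 ≈ 5.2360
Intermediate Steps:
-549923/((-121*868)) = -549923/(-105028) = -549923*(-1/105028) = 49993/9548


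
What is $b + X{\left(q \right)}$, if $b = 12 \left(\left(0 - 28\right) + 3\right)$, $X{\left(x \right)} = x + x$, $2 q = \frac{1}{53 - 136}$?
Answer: $- \frac{24901}{83} \approx -300.01$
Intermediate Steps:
$q = - \frac{1}{166}$ ($q = \frac{1}{2 \left(53 - 136\right)} = \frac{1}{2 \left(-83\right)} = \frac{1}{2} \left(- \frac{1}{83}\right) = - \frac{1}{166} \approx -0.0060241$)
$X{\left(x \right)} = 2 x$
$b = -300$ ($b = 12 \left(\left(0 - 28\right) + 3\right) = 12 \left(-28 + 3\right) = 12 \left(-25\right) = -300$)
$b + X{\left(q \right)} = -300 + 2 \left(- \frac{1}{166}\right) = -300 - \frac{1}{83} = - \frac{24901}{83}$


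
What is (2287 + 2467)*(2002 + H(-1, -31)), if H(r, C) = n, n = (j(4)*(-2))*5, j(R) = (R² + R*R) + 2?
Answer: 7901148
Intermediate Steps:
j(R) = 2 + 2*R² (j(R) = (R² + R²) + 2 = 2*R² + 2 = 2 + 2*R²)
n = -340 (n = ((2 + 2*4²)*(-2))*5 = ((2 + 2*16)*(-2))*5 = ((2 + 32)*(-2))*5 = (34*(-2))*5 = -68*5 = -340)
H(r, C) = -340
(2287 + 2467)*(2002 + H(-1, -31)) = (2287 + 2467)*(2002 - 340) = 4754*1662 = 7901148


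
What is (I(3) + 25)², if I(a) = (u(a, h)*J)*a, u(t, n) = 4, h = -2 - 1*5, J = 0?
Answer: 625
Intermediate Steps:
h = -7 (h = -2 - 5 = -7)
I(a) = 0 (I(a) = (4*0)*a = 0*a = 0)
(I(3) + 25)² = (0 + 25)² = 25² = 625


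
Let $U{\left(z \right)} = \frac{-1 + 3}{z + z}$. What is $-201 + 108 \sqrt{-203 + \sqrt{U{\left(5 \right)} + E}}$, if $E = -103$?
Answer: $-201 + \frac{108 \sqrt{-5075 + 5 i \sqrt{2570}}}{5} \approx -162.58 + 1539.2 i$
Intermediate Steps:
$U{\left(z \right)} = \frac{1}{z}$ ($U{\left(z \right)} = \frac{2}{2 z} = 2 \frac{1}{2 z} = \frac{1}{z}$)
$-201 + 108 \sqrt{-203 + \sqrt{U{\left(5 \right)} + E}} = -201 + 108 \sqrt{-203 + \sqrt{\frac{1}{5} - 103}} = -201 + 108 \sqrt{-203 + \sqrt{- \frac{514}{5}}} = -201 + 108 \sqrt{-203 + \frac{i \sqrt{2570}}{5}}$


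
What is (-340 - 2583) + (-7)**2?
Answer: -2874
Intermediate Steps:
(-340 - 2583) + (-7)**2 = -2923 + 49 = -2874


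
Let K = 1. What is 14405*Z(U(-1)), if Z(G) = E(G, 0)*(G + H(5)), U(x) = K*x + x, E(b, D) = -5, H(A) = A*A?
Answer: -1656575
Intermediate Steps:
H(A) = A²
U(x) = 2*x (U(x) = 1*x + x = x + x = 2*x)
Z(G) = -125 - 5*G (Z(G) = -5*(G + 5²) = -5*(G + 25) = -5*(25 + G) = -125 - 5*G)
14405*Z(U(-1)) = 14405*(-125 - 10*(-1)) = 14405*(-125 - 5*(-2)) = 14405*(-125 + 10) = 14405*(-115) = -1656575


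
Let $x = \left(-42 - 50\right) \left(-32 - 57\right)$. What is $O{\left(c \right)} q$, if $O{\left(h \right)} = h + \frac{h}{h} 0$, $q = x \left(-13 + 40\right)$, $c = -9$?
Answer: $-1989684$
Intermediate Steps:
$x = 8188$ ($x = \left(-92\right) \left(-89\right) = 8188$)
$q = 221076$ ($q = 8188 \left(-13 + 40\right) = 8188 \cdot 27 = 221076$)
$O{\left(h \right)} = h$ ($O{\left(h \right)} = h + 1 \cdot 0 = h + 0 = h$)
$O{\left(c \right)} q = \left(-9\right) 221076 = -1989684$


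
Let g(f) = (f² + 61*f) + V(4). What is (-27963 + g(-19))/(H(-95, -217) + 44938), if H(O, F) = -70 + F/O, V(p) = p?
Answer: -2731915/4262677 ≈ -0.64089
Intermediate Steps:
g(f) = 4 + f² + 61*f (g(f) = (f² + 61*f) + 4 = 4 + f² + 61*f)
(-27963 + g(-19))/(H(-95, -217) + 44938) = (-27963 + (4 + (-19)² + 61*(-19)))/((-70 - 217/(-95)) + 44938) = (-27963 + (4 + 361 - 1159))/((-70 - 217*(-1/95)) + 44938) = (-27963 - 794)/((-70 + 217/95) + 44938) = -28757/(-6433/95 + 44938) = -28757/4262677/95 = -28757*95/4262677 = -2731915/4262677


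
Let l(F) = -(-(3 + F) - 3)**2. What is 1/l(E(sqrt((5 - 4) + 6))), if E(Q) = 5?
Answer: -1/121 ≈ -0.0082645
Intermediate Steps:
l(F) = -(-6 - F)**2 (l(F) = -((-3 - F) - 3)**2 = -(-6 - F)**2)
1/l(E(sqrt((5 - 4) + 6))) = 1/(-(6 + 5)**2) = 1/(-1*11**2) = 1/(-1*121) = 1/(-121) = -1/121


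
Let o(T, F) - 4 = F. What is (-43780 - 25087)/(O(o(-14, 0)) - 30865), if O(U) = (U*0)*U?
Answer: 68867/30865 ≈ 2.2312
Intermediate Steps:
o(T, F) = 4 + F
O(U) = 0 (O(U) = 0*U = 0)
(-43780 - 25087)/(O(o(-14, 0)) - 30865) = (-43780 - 25087)/(0 - 30865) = -68867/(-30865) = -68867*(-1/30865) = 68867/30865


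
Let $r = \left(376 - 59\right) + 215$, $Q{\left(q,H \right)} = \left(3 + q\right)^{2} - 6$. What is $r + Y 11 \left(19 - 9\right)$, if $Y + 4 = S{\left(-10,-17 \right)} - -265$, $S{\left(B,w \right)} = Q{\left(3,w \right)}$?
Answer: $32542$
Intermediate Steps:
$Q{\left(q,H \right)} = -6 + \left(3 + q\right)^{2}$ ($Q{\left(q,H \right)} = \left(3 + q\right)^{2} - 6 = -6 + \left(3 + q\right)^{2}$)
$S{\left(B,w \right)} = 30$ ($S{\left(B,w \right)} = -6 + \left(3 + 3\right)^{2} = -6 + 6^{2} = -6 + 36 = 30$)
$Y = 291$ ($Y = -4 + \left(30 - -265\right) = -4 + \left(30 + 265\right) = -4 + 295 = 291$)
$r = 532$ ($r = 317 + 215 = 532$)
$r + Y 11 \left(19 - 9\right) = 532 + 291 \cdot 11 \left(19 - 9\right) = 532 + 291 \cdot 11 \cdot 10 = 532 + 291 \cdot 110 = 532 + 32010 = 32542$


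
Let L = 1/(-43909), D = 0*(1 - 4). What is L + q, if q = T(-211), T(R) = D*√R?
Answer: -1/43909 ≈ -2.2774e-5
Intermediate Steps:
D = 0 (D = 0*(-3) = 0)
T(R) = 0 (T(R) = 0*√R = 0)
q = 0
L = -1/43909 ≈ -2.2774e-5
L + q = -1/43909 + 0 = -1/43909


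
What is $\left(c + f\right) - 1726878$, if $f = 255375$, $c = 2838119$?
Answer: $1366616$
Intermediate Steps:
$\left(c + f\right) - 1726878 = \left(2838119 + 255375\right) - 1726878 = 3093494 - 1726878 = 1366616$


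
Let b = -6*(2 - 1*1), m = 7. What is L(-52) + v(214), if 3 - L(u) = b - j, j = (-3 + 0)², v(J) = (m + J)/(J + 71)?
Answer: 5351/285 ≈ 18.775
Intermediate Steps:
v(J) = (7 + J)/(71 + J) (v(J) = (7 + J)/(J + 71) = (7 + J)/(71 + J))
b = -6 (b = -6*(2 - 1) = -6*1 = -6)
j = 9 (j = (-3)² = 9)
L(u) = 18 (L(u) = 3 - (-6 - 1*9) = 3 - (-6 - 9) = 3 - 1*(-15) = 3 + 15 = 18)
L(-52) + v(214) = 18 + (7 + 214)/(71 + 214) = 18 + 221/285 = 5351/285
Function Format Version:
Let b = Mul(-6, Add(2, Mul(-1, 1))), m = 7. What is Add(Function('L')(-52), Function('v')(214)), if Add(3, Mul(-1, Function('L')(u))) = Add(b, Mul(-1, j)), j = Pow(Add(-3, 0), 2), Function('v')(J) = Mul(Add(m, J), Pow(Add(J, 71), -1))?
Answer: Rational(5351, 285) ≈ 18.775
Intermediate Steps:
Function('v')(J) = Mul(Pow(Add(71, J), -1), Add(7, J)) (Function('v')(J) = Mul(Add(7, J), Pow(Add(J, 71), -1)) = Mul(Add(7, J), Pow(Add(71, J), -1)) = Mul(Pow(Add(71, J), -1), Add(7, J)))
b = -6 (b = Mul(-6, Add(2, -1)) = Mul(-6, 1) = -6)
j = 9 (j = Pow(-3, 2) = 9)
Function('L')(u) = 18 (Function('L')(u) = Add(3, Mul(-1, Add(-6, Mul(-1, 9)))) = Add(3, Mul(-1, Add(-6, -9))) = Add(3, Mul(-1, -15)) = Add(3, 15) = 18)
Add(Function('L')(-52), Function('v')(214)) = Add(18, Mul(Pow(Add(71, 214), -1), Add(7, 214))) = Add(18, Mul(Pow(285, -1), 221)) = Add(18, Mul(Rational(1, 285), 221)) = Add(18, Rational(221, 285)) = Rational(5351, 285)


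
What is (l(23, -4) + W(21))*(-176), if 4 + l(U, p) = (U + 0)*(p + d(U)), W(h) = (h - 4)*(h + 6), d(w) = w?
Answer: -156992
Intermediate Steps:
W(h) = (-4 + h)*(6 + h)
l(U, p) = -4 + U*(U + p) (l(U, p) = -4 + (U + 0)*(p + U) = -4 + U*(U + p))
(l(23, -4) + W(21))*(-176) = ((-4 + 23² + 23*(-4)) + (-24 + 21² + 2*21))*(-176) = ((-4 + 529 - 92) + (-24 + 441 + 42))*(-176) = (433 + 459)*(-176) = 892*(-176) = -156992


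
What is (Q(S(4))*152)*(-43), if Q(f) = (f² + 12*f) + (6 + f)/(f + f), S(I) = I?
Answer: -426474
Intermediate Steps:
Q(f) = f² + 12*f + (6 + f)/(2*f) (Q(f) = (f² + 12*f) + (6 + f)/((2*f)) = (f² + 12*f) + (6 + f)*(1/(2*f)) = (f² + 12*f) + (6 + f)/(2*f) = f² + 12*f + (6 + f)/(2*f))
(Q(S(4))*152)*(-43) = ((½ + 4² + 3/4 + 12*4)*152)*(-43) = ((½ + 16 + 3*(¼) + 48)*152)*(-43) = ((½ + 16 + ¾ + 48)*152)*(-43) = ((261/4)*152)*(-43) = 9918*(-43) = -426474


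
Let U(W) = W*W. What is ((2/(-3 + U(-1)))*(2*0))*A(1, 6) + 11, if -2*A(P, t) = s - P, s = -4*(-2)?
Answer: 11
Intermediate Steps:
U(W) = W**2
s = 8
A(P, t) = -4 + P/2 (A(P, t) = -(8 - P)/2 = -4 + P/2)
((2/(-3 + U(-1)))*(2*0))*A(1, 6) + 11 = ((2/(-3 + (-1)**2))*(2*0))*(-4 + (1/2)*1) + 11 = ((2/(-3 + 1))*0)*(-4 + 1/2) + 11 = ((2/(-2))*0)*(-7/2) + 11 = ((2*(-1/2))*0)*(-7/2) + 11 = -1*0*(-7/2) + 11 = 0*(-7/2) + 11 = 0 + 11 = 11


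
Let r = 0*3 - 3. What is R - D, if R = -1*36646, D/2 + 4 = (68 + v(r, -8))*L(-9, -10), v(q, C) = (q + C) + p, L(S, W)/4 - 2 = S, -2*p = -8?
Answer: -33222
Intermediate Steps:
p = 4 (p = -½*(-8) = 4)
L(S, W) = 8 + 4*S
r = -3 (r = 0 - 3 = -3)
v(q, C) = 4 + C + q (v(q, C) = (q + C) + 4 = (C + q) + 4 = 4 + C + q)
D = -3424 (D = -8 + 2*((68 + (4 - 8 - 3))*(8 + 4*(-9))) = -8 + 2*((68 - 7)*(8 - 36)) = -8 + 2*(61*(-28)) = -8 + 2*(-1708) = -8 - 3416 = -3424)
R = -36646
R - D = -36646 - 1*(-3424) = -36646 + 3424 = -33222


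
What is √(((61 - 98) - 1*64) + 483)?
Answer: √382 ≈ 19.545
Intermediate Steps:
√(((61 - 98) - 1*64) + 483) = √((-37 - 64) + 483) = √(-101 + 483) = √382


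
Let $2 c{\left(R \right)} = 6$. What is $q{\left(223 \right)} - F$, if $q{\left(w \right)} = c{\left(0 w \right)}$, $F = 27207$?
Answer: $-27204$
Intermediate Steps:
$c{\left(R \right)} = 3$ ($c{\left(R \right)} = \frac{1}{2} \cdot 6 = 3$)
$q{\left(w \right)} = 3$
$q{\left(223 \right)} - F = 3 - 27207 = -27204$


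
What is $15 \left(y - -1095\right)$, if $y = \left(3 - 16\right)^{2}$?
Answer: $18960$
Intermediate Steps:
$y = 169$ ($y = \left(-13\right)^{2} = 169$)
$15 \left(y - -1095\right) = 15 \left(169 - -1095\right) = 15 \left(169 + 1095\right) = 15 \cdot 1264 = 18960$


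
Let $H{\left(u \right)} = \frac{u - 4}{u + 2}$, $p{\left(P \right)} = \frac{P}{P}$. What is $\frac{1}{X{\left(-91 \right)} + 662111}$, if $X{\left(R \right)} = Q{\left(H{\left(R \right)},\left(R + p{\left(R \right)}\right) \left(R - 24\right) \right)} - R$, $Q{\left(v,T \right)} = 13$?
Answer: $\frac{1}{662215} \approx 1.5101 \cdot 10^{-6}$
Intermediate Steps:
$p{\left(P \right)} = 1$
$H{\left(u \right)} = \frac{-4 + u}{2 + u}$
$X{\left(R \right)} = 13 - R$
$\frac{1}{X{\left(-91 \right)} + 662111} = \frac{1}{\left(13 - -91\right) + 662111} = \frac{1}{\left(13 + 91\right) + 662111} = \frac{1}{104 + 662111} = \frac{1}{662215}$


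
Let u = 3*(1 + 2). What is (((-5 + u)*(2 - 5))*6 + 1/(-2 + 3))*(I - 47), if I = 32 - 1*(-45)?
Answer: -2130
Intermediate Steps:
u = 9 (u = 3*3 = 9)
I = 77 (I = 32 + 45 = 77)
(((-5 + u)*(2 - 5))*6 + 1/(-2 + 3))*(I - 47) = (((-5 + 9)*(2 - 5))*6 + 1/(-2 + 3))*(77 - 47) = ((4*(-3))*6 + 1/1)*30 = (-12*6 + 1)*30 = (-72 + 1)*30 = -71*30 = -2130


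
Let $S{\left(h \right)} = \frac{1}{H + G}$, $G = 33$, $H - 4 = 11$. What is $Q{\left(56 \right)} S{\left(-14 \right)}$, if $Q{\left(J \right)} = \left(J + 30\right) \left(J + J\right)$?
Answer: $\frac{602}{3} \approx 200.67$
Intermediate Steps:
$Q{\left(J \right)} = 2 J \left(30 + J\right)$ ($Q{\left(J \right)} = \left(30 + J\right) 2 J = 2 J \left(30 + J\right)$)
$H = 15$ ($H = 4 + 11 = 15$)
$S{\left(h \right)} = \frac{1}{48}$ ($S{\left(h \right)} = \frac{1}{15 + 33} = \frac{1}{48}$)
$Q{\left(56 \right)} S{\left(-14 \right)} = 2 \cdot 56 \left(30 + 56\right) \frac{1}{48} = 2 \cdot 56 \cdot 86 \cdot \frac{1}{48} = 9632 \cdot \frac{1}{48} = \frac{602}{3}$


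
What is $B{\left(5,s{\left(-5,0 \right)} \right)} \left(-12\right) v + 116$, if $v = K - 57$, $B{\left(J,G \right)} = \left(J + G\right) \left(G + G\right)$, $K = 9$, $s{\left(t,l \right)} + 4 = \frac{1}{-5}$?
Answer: $- \frac{93868}{25} \approx -3754.7$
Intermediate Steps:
$s{\left(t,l \right)} = - \frac{21}{5}$ ($s{\left(t,l \right)} = -4 + \frac{1}{-5} = -4 - \frac{1}{5} = - \frac{21}{5}$)
$B{\left(J,G \right)} = 2 G \left(G + J\right)$ ($B{\left(J,G \right)} = \left(G + J\right) 2 G = 2 G \left(G + J\right)$)
$v = -48$ ($v = 9 - 57 = -48$)
$B{\left(5,s{\left(-5,0 \right)} \right)} \left(-12\right) v + 116 = 2 \left(- \frac{21}{5}\right) \left(- \frac{21}{5} + 5\right) \left(-12\right) \left(-48\right) + 116 = 2 \left(- \frac{21}{5}\right) \frac{4}{5} \left(-12\right) \left(-48\right) + 116 = \left(- \frac{168}{25}\right) \left(-12\right) \left(-48\right) + 116 = \frac{2016}{25} \left(-48\right) + 116 = - \frac{96768}{25} + 116 = - \frac{93868}{25}$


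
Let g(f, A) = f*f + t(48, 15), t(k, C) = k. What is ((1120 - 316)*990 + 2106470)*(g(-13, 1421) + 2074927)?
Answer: 6022960199920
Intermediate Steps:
g(f, A) = 48 + f² (g(f, A) = f*f + 48 = f² + 48 = 48 + f²)
((1120 - 316)*990 + 2106470)*(g(-13, 1421) + 2074927) = ((1120 - 316)*990 + 2106470)*((48 + (-13)²) + 2074927) = (804*990 + 2106470)*((48 + 169) + 2074927) = (795960 + 2106470)*(217 + 2074927) = 2902430*2075144 = 6022960199920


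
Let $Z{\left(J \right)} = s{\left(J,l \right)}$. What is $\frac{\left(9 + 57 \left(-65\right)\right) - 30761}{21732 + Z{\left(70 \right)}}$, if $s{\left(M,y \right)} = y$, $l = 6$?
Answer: $- \frac{34457}{21738} \approx -1.5851$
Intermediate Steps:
$Z{\left(J \right)} = 6$
$\frac{\left(9 + 57 \left(-65\right)\right) - 30761}{21732 + Z{\left(70 \right)}} = \frac{\left(9 + 57 \left(-65\right)\right) - 30761}{21732 + 6} = \frac{\left(9 - 3705\right) - 30761}{21738} = \left(-3696 - 30761\right) \frac{1}{21738} = \left(-34457\right) \frac{1}{21738} = - \frac{34457}{21738}$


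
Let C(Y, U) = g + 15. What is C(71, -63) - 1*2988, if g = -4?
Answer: -2977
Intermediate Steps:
C(Y, U) = 11 (C(Y, U) = -4 + 15 = 11)
C(71, -63) - 1*2988 = 11 - 1*2988 = 11 - 2988 = -2977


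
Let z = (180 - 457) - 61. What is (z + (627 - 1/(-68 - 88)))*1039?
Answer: 46843315/156 ≈ 3.0028e+5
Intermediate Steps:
z = -338 (z = -277 - 61 = -338)
(z + (627 - 1/(-68 - 88)))*1039 = (-338 + (627 - 1/(-68 - 88)))*1039 = (-338 + (627 - 1/(-156)))*1039 = (-338 + (627 - 1*(-1/156)))*1039 = (-338 + (627 + 1/156))*1039 = (-338 + 97813/156)*1039 = (45085/156)*1039 = 46843315/156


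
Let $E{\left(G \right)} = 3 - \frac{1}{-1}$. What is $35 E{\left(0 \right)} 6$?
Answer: $840$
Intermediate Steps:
$E{\left(G \right)} = 4$ ($E{\left(G \right)} = 3 - -1 = 3 + 1 = 4$)
$35 E{\left(0 \right)} 6 = 35 \cdot 4 \cdot 6 = 140 \cdot 6 = 840$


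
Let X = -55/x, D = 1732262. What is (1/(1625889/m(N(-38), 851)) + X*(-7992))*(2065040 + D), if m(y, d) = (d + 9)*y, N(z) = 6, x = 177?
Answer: 301538132724392480/31975817 ≈ 9.4302e+9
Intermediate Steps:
m(y, d) = y*(9 + d) (m(y, d) = (9 + d)*y = y*(9 + d))
X = -55/177 ≈ -0.31073
(1/(1625889/m(N(-38), 851)) + X*(-7992))*(2065040 + D) = (1/(1625889/((6*(9 + 851)))) - 55/177*(-7992))*(2065040 + 1732262) = (1/(1625889/((6*860))) + 146520/59)*3797302 = (1/(1625889/5160) + 146520/59)*3797302 = (1/(1625889*(1/5160)) + 146520/59)*3797302 = (1/(541963/1720) + 146520/59)*3797302 = (1720/541963 + 146520/59)*3797302 = (79408520240/31975817)*3797302 = 301538132724392480/31975817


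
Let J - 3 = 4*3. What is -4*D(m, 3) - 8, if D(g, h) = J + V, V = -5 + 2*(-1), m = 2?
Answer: -40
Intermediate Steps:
J = 15 (J = 3 + 4*3 = 3 + 12 = 15)
V = -7 (V = -5 - 2 = -7)
D(g, h) = 8 (D(g, h) = 15 - 7 = 8)
-4*D(m, 3) - 8 = -4*8 - 8 = -32 - 8 = -40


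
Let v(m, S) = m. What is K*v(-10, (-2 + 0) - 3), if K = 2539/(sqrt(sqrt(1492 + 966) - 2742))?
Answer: 25390*I/sqrt(2742 - sqrt(2458)) ≈ 489.32*I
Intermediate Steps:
K = 2539/sqrt(-2742 + sqrt(2458)) (K = 2539/(sqrt(sqrt(2458) - 2742)) = 2539/(sqrt(-2742 + sqrt(2458))) = 2539/sqrt(-2742 + sqrt(2458)) ≈ -48.932*I)
K*v(-10, (-2 + 0) - 3) = -2539*I/sqrt(2742 - sqrt(2458))*(-10) = 25390*I/sqrt(2742 - sqrt(2458))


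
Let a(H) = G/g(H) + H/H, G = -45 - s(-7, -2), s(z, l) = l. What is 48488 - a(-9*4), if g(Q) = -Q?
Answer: 1745575/36 ≈ 48488.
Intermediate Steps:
G = -43 (G = -45 - 1*(-2) = -45 + 2 = -43)
a(H) = 1 + 43/H (a(H) = -43*(-1/H) + H/H = -(-43)/H + 1 = 43/H + 1 = 1 + 43/H)
48488 - a(-9*4) = 48488 - (43 - 9*4)/((-9*4)) = 48488 - (43 - 36)/(-36) = 48488 - (-1)*7/36 = 48488 - 1*(-7/36) = 48488 + 7/36 = 1745575/36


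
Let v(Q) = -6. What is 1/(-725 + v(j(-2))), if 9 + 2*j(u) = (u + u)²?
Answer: -1/731 ≈ -0.0013680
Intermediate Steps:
j(u) = -9/2 + 2*u² (j(u) = -9/2 + (u + u)²/2 = -9/2 + (2*u)²/2 = -9/2 + (4*u²)/2 = -9/2 + 2*u²)
1/(-725 + v(j(-2))) = 1/(-725 - 6) = 1/(-731) = -1/731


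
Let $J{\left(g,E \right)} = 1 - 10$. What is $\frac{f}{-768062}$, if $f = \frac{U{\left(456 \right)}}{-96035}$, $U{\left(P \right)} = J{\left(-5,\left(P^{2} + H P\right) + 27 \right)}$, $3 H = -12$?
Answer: $- \frac{9}{73760834170} \approx -1.2202 \cdot 10^{-10}$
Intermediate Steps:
$H = -4$ ($H = \frac{1}{3} \left(-12\right) = -4$)
$J{\left(g,E \right)} = -9$
$U{\left(P \right)} = -9$
$f = \frac{9}{96035}$ ($f = - \frac{9}{-96035} = \left(-9\right) \left(- \frac{1}{96035}\right) = \frac{9}{96035} \approx 9.3716 \cdot 10^{-5}$)
$\frac{f}{-768062} = \frac{9}{96035 \left(-768062\right)} = \frac{9}{96035} \left(- \frac{1}{768062}\right) = - \frac{9}{73760834170}$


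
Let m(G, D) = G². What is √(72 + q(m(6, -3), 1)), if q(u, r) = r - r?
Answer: 6*√2 ≈ 8.4853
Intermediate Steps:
q(u, r) = 0
√(72 + q(m(6, -3), 1)) = √(72 + 0) = √72 = 6*√2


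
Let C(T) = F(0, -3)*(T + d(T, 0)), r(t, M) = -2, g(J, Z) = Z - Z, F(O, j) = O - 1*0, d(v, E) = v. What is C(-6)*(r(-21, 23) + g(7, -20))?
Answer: 0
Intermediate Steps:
F(O, j) = O (F(O, j) = O + 0 = O)
g(J, Z) = 0
C(T) = 0 (C(T) = 0*(T + T) = 0*(2*T) = 0)
C(-6)*(r(-21, 23) + g(7, -20)) = 0*(-2 + 0) = 0*(-2) = 0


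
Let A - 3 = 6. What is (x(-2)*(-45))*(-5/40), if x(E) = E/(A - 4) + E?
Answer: -27/2 ≈ -13.500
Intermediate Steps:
A = 9 (A = 3 + 6 = 9)
x(E) = 6*E/5 (x(E) = E/(9 - 4) + E = E/5 + E = 6*E/5)
(x(-2)*(-45))*(-5/40) = (((6/5)*(-2))*(-45))*(-5/40) = (-12/5*(-45))*(-5*1/40) = 108*(-⅛) = -27/2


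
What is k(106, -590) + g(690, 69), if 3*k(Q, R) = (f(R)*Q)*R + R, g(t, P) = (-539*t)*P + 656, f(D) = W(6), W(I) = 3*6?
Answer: -78109712/3 ≈ -2.6037e+7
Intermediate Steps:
W(I) = 18
f(D) = 18
g(t, P) = 656 - 539*P*t (g(t, P) = -539*P*t + 656 = 656 - 539*P*t)
k(Q, R) = R/3 + 6*Q*R (k(Q, R) = ((18*Q)*R + R)/3 = (18*Q*R + R)/3 = (R + 18*Q*R)/3 = R/3 + 6*Q*R)
k(106, -590) + g(690, 69) = (⅓)*(-590)*(1 + 18*106) + (656 - 539*69*690) = (⅓)*(-590)*(1 + 1908) + (656 - 25661790) = (⅓)*(-590)*1909 - 25661134 = -1126310/3 - 25661134 = -78109712/3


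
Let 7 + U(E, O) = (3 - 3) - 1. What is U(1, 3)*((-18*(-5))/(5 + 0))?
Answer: -144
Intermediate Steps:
U(E, O) = -8 (U(E, O) = -7 + ((3 - 3) - 1) = -7 + (0 - 1) = -7 - 1 = -8)
U(1, 3)*((-18*(-5))/(5 + 0)) = -8*(-18*(-5))/(5 + 0) = -720/5 = -8*18 = -144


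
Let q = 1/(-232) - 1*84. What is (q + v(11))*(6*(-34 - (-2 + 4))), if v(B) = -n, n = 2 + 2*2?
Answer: 563787/29 ≈ 19441.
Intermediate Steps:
q = -19489/232 (q = -1/232 - 84 = -19489/232 ≈ -84.004)
n = 6 (n = 2 + 4 = 6)
v(B) = -6 (v(B) = -1*6 = -6)
(q + v(11))*(6*(-34 - (-2 + 4))) = (-19489/232 - 6)*(6*(-34 - (-2 + 4))) = -62643*(-34 - 1*2)/116 = -62643*(-34 - 2)/116 = -62643*(-36)/116 = -20881/232*(-216) = 563787/29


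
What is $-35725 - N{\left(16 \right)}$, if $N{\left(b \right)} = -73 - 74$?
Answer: $-35578$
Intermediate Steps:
$N{\left(b \right)} = -147$ ($N{\left(b \right)} = -73 - 74 = -147$)
$-35725 - N{\left(16 \right)} = -35725 - -147 = -35725 + 147 = -35578$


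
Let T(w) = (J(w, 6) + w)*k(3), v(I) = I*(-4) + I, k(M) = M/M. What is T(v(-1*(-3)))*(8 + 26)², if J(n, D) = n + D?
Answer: -13872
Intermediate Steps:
k(M) = 1
v(I) = -3*I (v(I) = -4*I + I = -3*I)
J(n, D) = D + n
T(w) = 6 + 2*w (T(w) = ((6 + w) + w)*1 = (6 + 2*w)*1 = 6 + 2*w)
T(v(-1*(-3)))*(8 + 26)² = (6 + 2*(-(-3)*(-3)))*(8 + 26)² = (6 + 2*(-3*3))*34² = (6 + 2*(-9))*1156 = (6 - 18)*1156 = -12*1156 = -13872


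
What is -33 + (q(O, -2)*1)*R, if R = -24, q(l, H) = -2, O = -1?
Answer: 15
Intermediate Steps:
-33 + (q(O, -2)*1)*R = -33 - 2*1*(-24) = -33 - 2*(-24) = -33 + 48 = 15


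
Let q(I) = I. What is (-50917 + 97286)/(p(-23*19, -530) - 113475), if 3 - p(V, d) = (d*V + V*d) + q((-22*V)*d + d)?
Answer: 46369/4519258 ≈ 0.010260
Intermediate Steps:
p(V, d) = 3 - d + 20*V*d (p(V, d) = 3 - ((d*V + V*d) + ((-22*V)*d + d)) = 3 - ((V*d + V*d) + (-22*V*d + d)) = 3 - (2*V*d + (d - 22*V*d)) = 3 - (d - 20*V*d) = 3 + (-d + 20*V*d) = 3 - d + 20*V*d)
(-50917 + 97286)/(p(-23*19, -530) - 113475) = (-50917 + 97286)/((3 - 1*(-530) + 20*(-23*19)*(-530)) - 113475) = 46369/((3 + 530 + 20*(-437)*(-530)) - 113475) = 46369/((3 + 530 + 4632200) - 113475) = 46369/(4632733 - 113475) = 46369/4519258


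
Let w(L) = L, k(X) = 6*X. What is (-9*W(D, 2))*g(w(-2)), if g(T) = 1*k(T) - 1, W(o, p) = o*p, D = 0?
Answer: 0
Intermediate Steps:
g(T) = -1 + 6*T (g(T) = 1*(6*T) - 1 = 6*T - 1 = -1 + 6*T)
(-9*W(D, 2))*g(w(-2)) = (-0*2)*(-1 + 6*(-2)) = (-9*0)*(-1 - 12) = 0*(-13) = 0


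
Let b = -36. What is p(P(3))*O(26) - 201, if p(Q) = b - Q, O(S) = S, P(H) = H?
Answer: -1215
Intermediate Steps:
p(Q) = -36 - Q
p(P(3))*O(26) - 201 = (-36 - 1*3)*26 - 201 = (-36 - 3)*26 - 201 = -39*26 - 201 = -1014 - 201 = -1215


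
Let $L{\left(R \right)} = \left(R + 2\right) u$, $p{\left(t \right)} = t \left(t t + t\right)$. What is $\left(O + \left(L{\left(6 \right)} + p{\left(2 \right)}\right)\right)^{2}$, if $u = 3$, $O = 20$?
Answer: $3136$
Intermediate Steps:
$p{\left(t \right)} = t \left(t + t^{2}\right)$ ($p{\left(t \right)} = t \left(t^{2} + t\right) = t \left(t + t^{2}\right)$)
$L{\left(R \right)} = 6 + 3 R$ ($L{\left(R \right)} = \left(R + 2\right) 3 = \left(2 + R\right) 3 = 6 + 3 R$)
$\left(O + \left(L{\left(6 \right)} + p{\left(2 \right)}\right)\right)^{2} = \left(20 + \left(\left(6 + 3 \cdot 6\right) + 2^{2} \left(1 + 2\right)\right)\right)^{2} = \left(20 + \left(\left(6 + 18\right) + 4 \cdot 3\right)\right)^{2} = \left(20 + \left(24 + 12\right)\right)^{2} = \left(20 + 36\right)^{2} = 56^{2} = 3136$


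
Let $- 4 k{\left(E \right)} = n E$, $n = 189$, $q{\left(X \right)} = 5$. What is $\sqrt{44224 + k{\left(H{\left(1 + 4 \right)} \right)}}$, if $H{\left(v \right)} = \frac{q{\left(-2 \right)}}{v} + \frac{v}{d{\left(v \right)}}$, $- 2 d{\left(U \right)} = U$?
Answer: $\frac{\sqrt{177085}}{2} \approx 210.41$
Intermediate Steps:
$d{\left(U \right)} = - \frac{U}{2}$
$H{\left(v \right)} = -2 + \frac{5}{v}$ ($H{\left(v \right)} = \frac{5}{v} + \frac{v}{\left(- \frac{1}{2}\right) v} = \frac{5}{v} + v \left(- \frac{2}{v}\right) = \frac{5}{v} - 2 = -2 + \frac{5}{v}$)
$k{\left(E \right)} = - \frac{189 E}{4}$
$\sqrt{44224 + k{\left(H{\left(1 + 4 \right)} \right)}} = \sqrt{44224 - \frac{189 \left(-2 + \frac{5}{1 + 4}\right)}{4}} = \sqrt{44224 - \frac{189 \left(-2 + \frac{5}{5}\right)}{4}} = \sqrt{44224 - \frac{189 \left(-2 + 5 \cdot \frac{1}{5}\right)}{4}} = \sqrt{44224 - \frac{189 \left(-2 + 1\right)}{4}} = \sqrt{44224 - - \frac{189}{4}} = \sqrt{44224 + \frac{189}{4}} = \sqrt{\frac{177085}{4}} = \frac{\sqrt{177085}}{2}$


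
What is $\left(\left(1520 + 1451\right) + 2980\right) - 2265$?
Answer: $3686$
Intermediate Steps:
$\left(\left(1520 + 1451\right) + 2980\right) - 2265 = \left(2971 + 2980\right) - 2265 = 5951 - 2265 = 3686$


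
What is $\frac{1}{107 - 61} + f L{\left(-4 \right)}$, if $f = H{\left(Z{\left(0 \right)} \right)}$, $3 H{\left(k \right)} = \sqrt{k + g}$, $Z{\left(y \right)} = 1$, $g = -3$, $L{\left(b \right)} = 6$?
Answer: $\frac{1}{46} + 2 i \sqrt{2} \approx 0.021739 + 2.8284 i$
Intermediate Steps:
$H{\left(k \right)} = \frac{\sqrt{-3 + k}}{3}$ ($H{\left(k \right)} = \frac{\sqrt{k - 3}}{3} = \frac{\sqrt{-3 + k}}{3}$)
$f = \frac{i \sqrt{2}}{3}$ ($f = \frac{\sqrt{-3 + 1}}{3} = \frac{\sqrt{-2}}{3} = \frac{i \sqrt{2}}{3} \approx 0.4714 i$)
$\frac{1}{107 - 61} + f L{\left(-4 \right)} = \frac{1}{107 - 61} + \frac{i \sqrt{2}}{3} \cdot 6 = \frac{1}{46} + 2 i \sqrt{2}$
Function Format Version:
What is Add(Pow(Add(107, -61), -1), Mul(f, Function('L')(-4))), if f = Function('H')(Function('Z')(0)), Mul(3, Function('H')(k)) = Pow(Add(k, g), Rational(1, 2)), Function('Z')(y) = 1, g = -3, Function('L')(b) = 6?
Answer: Add(Rational(1, 46), Mul(2, I, Pow(2, Rational(1, 2)))) ≈ Add(0.021739, Mul(2.8284, I))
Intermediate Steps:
Function('H')(k) = Mul(Rational(1, 3), Pow(Add(-3, k), Rational(1, 2))) (Function('H')(k) = Mul(Rational(1, 3), Pow(Add(k, -3), Rational(1, 2))) = Mul(Rational(1, 3), Pow(Add(-3, k), Rational(1, 2))))
f = Mul(Rational(1, 3), I, Pow(2, Rational(1, 2))) (f = Mul(Rational(1, 3), Pow(Add(-3, 1), Rational(1, 2))) = Mul(Rational(1, 3), Pow(-2, Rational(1, 2))) = Mul(Rational(1, 3), Mul(I, Pow(2, Rational(1, 2)))) = Mul(Rational(1, 3), I, Pow(2, Rational(1, 2))) ≈ Mul(0.47140, I))
Add(Pow(Add(107, -61), -1), Mul(f, Function('L')(-4))) = Add(Pow(Add(107, -61), -1), Mul(Mul(Rational(1, 3), I, Pow(2, Rational(1, 2))), 6)) = Add(Pow(46, -1), Mul(2, I, Pow(2, Rational(1, 2)))) = Add(Rational(1, 46), Mul(2, I, Pow(2, Rational(1, 2))))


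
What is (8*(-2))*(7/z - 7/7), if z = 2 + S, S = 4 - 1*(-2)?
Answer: 2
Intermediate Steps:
S = 6 (S = 4 + 2 = 6)
z = 8 (z = 2 + 6 = 8)
(8*(-2))*(7/z - 7/7) = (8*(-2))*(7/8 - 7/7) = -16*(7*(1/8) - 7*1/7) = -16*(7/8 - 1) = -16*(-1/8) = 2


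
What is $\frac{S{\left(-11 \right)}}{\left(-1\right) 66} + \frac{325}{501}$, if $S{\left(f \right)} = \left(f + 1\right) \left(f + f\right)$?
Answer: $- \frac{1345}{501} \approx -2.6846$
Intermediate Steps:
$S{\left(f \right)} = 2 f \left(1 + f\right)$ ($S{\left(f \right)} = \left(1 + f\right) 2 f = 2 f \left(1 + f\right)$)
$\frac{S{\left(-11 \right)}}{\left(-1\right) 66} + \frac{325}{501} = \frac{2 \left(-11\right) \left(1 - 11\right)}{\left(-1\right) 66} + \frac{325}{501} = \frac{2 \left(-11\right) \left(-10\right)}{-66} + 325 \cdot \frac{1}{501} = 220 \left(- \frac{1}{66}\right) + \frac{325}{501} = - \frac{10}{3} + \frac{325}{501} = - \frac{1345}{501}$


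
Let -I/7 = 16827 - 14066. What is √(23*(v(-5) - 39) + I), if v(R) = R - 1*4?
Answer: I*√20431 ≈ 142.94*I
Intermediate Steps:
v(R) = -4 + R (v(R) = R - 4 = -4 + R)
I = -19327 (I = -7*(16827 - 14066) = -7*2761 = -19327)
√(23*(v(-5) - 39) + I) = √(23*((-4 - 5) - 39) - 19327) = √(23*(-9 - 39) - 19327) = √(23*(-48) - 19327) = √(-1104 - 19327) = √(-20431) = I*√20431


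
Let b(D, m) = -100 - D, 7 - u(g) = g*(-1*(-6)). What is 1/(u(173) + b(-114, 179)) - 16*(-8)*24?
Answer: 3124223/1017 ≈ 3072.0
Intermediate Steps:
u(g) = 7 - 6*g (u(g) = 7 - g*(-1*(-6)) = 7 - g*6 = 7 - 6*g)
1/(u(173) + b(-114, 179)) - 16*(-8)*24 = 1/((7 - 6*173) + (-100 - 1*(-114))) - 16*(-8)*24 = 1/((7 - 1038) + (-100 + 114)) - (-128)*24 = 1/(-1031 + 14) - 1*(-3072) = 1/(-1017) + 3072 = -1/1017 + 3072 = 3124223/1017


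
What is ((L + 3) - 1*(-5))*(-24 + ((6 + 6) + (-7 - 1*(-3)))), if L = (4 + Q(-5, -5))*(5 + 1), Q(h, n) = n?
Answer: -32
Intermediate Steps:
L = -6 (L = (4 - 5)*(5 + 1) = -1*6 = -6)
((L + 3) - 1*(-5))*(-24 + ((6 + 6) + (-7 - 1*(-3)))) = ((-6 + 3) - 1*(-5))*(-24 + ((6 + 6) + (-7 - 1*(-3)))) = (-3 + 5)*(-24 + (12 + (-7 + 3))) = 2*(-24 + (12 - 4)) = 2*(-24 + 8) = 2*(-16) = -32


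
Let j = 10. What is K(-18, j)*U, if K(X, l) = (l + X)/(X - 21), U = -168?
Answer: -448/13 ≈ -34.462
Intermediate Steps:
K(X, l) = (X + l)/(-21 + X)
K(-18, j)*U = ((-18 + 10)/(-21 - 18))*(-168) = (-8/(-39))*(-168) = -1/39*(-8)*(-168) = (8/39)*(-168) = -448/13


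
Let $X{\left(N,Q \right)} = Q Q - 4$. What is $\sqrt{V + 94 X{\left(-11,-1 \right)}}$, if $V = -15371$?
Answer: $i \sqrt{15653} \approx 125.11 i$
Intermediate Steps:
$X{\left(N,Q \right)} = -4 + Q^{2}$ ($X{\left(N,Q \right)} = Q^{2} - 4 = -4 + Q^{2}$)
$\sqrt{V + 94 X{\left(-11,-1 \right)}} = \sqrt{-15371 + 94 \left(-4 + \left(-1\right)^{2}\right)} = \sqrt{-15371 + 94 \left(-4 + 1\right)} = \sqrt{-15371 + 94 \left(-3\right)} = \sqrt{-15371 - 282} = \sqrt{-15653} = i \sqrt{15653}$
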